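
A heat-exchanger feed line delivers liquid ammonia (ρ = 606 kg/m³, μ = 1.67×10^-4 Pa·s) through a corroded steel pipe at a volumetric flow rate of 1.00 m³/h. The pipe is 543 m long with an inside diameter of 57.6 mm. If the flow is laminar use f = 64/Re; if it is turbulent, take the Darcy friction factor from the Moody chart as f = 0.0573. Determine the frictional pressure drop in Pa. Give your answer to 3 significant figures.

Q = 1.00 m³/h = 1.00/3600 = 0.0002778 m³/s.
Cross-sectional area A = πD²/4 = π(0.0576)²/4 = 0.002606 m²; mean velocity V = Q/A = 0.0002778/0.002606 = 0.1066 m/s.
Reynolds number Re = ρVD/μ = 606 · 0.1066 · 0.0576 / 0.000167 = 2.228e+04.
Re > 4000 → turbulent; use the Moody-chart value f = 0.0573.
Darcy-Weisbach: ΔP = f(L/D)(ρV²/2) = 0.0573·(543/0.0576)·(606·0.1066²/2) = 0.0573·9427·3.443 = 1860 Pa.

ΔP ≈ 1860 Pa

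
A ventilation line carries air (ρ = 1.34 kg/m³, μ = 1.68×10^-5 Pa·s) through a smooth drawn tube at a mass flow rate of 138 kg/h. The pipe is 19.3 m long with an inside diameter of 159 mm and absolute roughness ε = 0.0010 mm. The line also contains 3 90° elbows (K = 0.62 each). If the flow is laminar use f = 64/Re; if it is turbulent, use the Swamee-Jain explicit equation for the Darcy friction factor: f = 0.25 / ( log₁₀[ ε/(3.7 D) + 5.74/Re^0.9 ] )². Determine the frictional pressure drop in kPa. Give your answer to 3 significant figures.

ṁ = 138 kg/h = 138/3600 = 0.03833 kg/s.
A = πD²/4 = π(0.159)²/4 = 0.01986 m²; mean velocity V = ṁ/(ρA) = 0.03833/(1.34 · 0.01986) = 1.441 m/s.
Reynolds number Re = ρVD/μ = 1.34 · 1.441 · 0.159 / 1.68e-05 = 1.827e+04.
Re > 4000 → turbulent. Relative roughness ε/D = 1e-06/0.159 = 6.29e-06. Swamee-Jain: f = 0.25/(log₁₀[6.29e-06/3.7 + 5.74/1.827e+04^0.9])² = 0.25/(log₁₀[1.7e-06 + 0.000838])² = 0.25/(-3.076)² = 0.02643.
Total minor-loss coefficient ΣK = 3·0.62 = 1.86.
ΔP = [f·L/D + ΣK]·(ρV²/2) = [0.02643·19.3/0.159 + 1.86]·(1.34·1.441²/2) = [3.208 + 1.86]·1.391 = 7.048 Pa.
ΔP = 7.048 Pa = 0.00705 kPa.

ΔP ≈ 0.00705 kPa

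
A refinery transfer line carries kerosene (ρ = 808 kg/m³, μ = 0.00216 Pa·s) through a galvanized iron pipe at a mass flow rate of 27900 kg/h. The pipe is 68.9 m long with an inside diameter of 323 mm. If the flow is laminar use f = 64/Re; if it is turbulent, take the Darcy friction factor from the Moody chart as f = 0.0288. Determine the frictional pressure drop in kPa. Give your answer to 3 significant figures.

ṁ = 27900 kg/h = 27900/3600 = 7.75 kg/s.
A = πD²/4 = π(0.323)²/4 = 0.08194 m²; mean velocity V = ṁ/(ρA) = 7.75/(808 · 0.08194) = 0.1171 m/s.
Reynolds number Re = ρVD/μ = 808 · 0.1171 · 0.323 / 0.00216 = 1.414e+04.
Re > 4000 → turbulent; use the Moody-chart value f = 0.0288.
Darcy-Weisbach: ΔP = f(L/D)(ρV²/2) = 0.0288·(68.9/0.323)·(808·0.1171²/2) = 0.0288·213.3·5.536 = 34.01 Pa.
ΔP = 34.01 Pa = 0.0340 kPa.

ΔP ≈ 0.0340 kPa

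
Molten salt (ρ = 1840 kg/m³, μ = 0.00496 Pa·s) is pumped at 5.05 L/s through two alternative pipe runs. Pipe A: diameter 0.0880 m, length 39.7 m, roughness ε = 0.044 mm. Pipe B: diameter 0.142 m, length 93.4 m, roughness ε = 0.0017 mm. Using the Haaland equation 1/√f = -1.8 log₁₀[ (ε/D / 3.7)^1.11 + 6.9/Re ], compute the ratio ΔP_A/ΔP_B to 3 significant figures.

ΔP_A/ΔP_B ≈ 4.31

Pipe A: V = Q/A = 0.00505/0.006082 = 0.8303 m/s; Re = 2.711e+04; ε/D = 0.0005; Haaland → f = 0.02498; ΔP_A = f(L/D)(ρV²/2) = 7147 Pa.
Pipe B: V = Q/A = 0.00505/0.01584 = 0.3189 m/s; Re = 1.68e+04; ε/D = 1.2e-05; Haaland → f = 0.02693; ΔP_B = f(L/D)(ρV²/2) = 1657 Pa.
ΔP_A/ΔP_B = 7147/1657 = 4.31.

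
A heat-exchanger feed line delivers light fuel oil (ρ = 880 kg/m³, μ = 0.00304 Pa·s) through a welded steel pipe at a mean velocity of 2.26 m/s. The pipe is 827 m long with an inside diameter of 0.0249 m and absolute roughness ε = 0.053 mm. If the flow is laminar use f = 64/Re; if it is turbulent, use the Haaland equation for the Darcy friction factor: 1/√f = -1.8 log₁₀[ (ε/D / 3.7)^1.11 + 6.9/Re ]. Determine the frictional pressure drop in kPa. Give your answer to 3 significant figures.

Reynolds number Re = ρVD/μ = 880 · 2.26 · 0.0249 / 0.00304 = 1.629e+04.
Re > 4000 → turbulent. Relative roughness ε/D = 5.3e-05/0.0249 = 0.00213. Haaland: 1/√f = -1.8 log₁₀[(0.00213/3.7)^1.11 + 6.9/1.629e+04] = -1.8 log₁₀[0.000253 + 0.000424] = 5.705, so f = 0.03072.
Darcy-Weisbach: ΔP = f(L/D)(ρV²/2) = 0.03072·(827/0.0249)·(880·2.26²/2) = 0.03072·3.321e+04·2247 = 2.293e+06 Pa.
ΔP = 2.293e+06 Pa = 2290 kPa.

ΔP ≈ 2290 kPa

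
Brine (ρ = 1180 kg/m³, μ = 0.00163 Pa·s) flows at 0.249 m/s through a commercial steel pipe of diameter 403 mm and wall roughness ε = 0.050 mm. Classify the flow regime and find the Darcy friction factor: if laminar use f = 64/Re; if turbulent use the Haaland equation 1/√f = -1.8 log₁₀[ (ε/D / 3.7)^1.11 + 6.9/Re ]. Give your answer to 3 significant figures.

Re = ρVD/μ = 1180·0.249·0.403/0.00163 = 7.264e+04.
Re > 4000 → turbulent. ε/D = 5e-05/0.403 = 0.000124; Haaland: 1/√f = -1.8 log₁₀[1.08e-05 + 9.5e-05] = 7.156, so f = 0.01953.

f ≈ 0.0195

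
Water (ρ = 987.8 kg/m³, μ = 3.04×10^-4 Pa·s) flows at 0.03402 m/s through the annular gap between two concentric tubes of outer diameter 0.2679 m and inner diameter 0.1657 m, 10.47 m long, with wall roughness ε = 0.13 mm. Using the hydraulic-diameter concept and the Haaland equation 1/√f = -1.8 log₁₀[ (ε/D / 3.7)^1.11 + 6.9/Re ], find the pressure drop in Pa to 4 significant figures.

Hydraulic diameter D_h = 4A/P = D_o - D_i = 0.2679 - 0.1657 = 0.1022 m.
Re = ρVD_h/μ = 987.8·0.03402·0.1022/0.000304 = 1.13e+04.
ε/D_h = 0.00013/0.1022 = 0.00127; Haaland gives 1/√f = -1.8 log₁₀[0.000143+0.000611] = 5.621, so f = 0.03165.
ΔP = f(L/D_h)(ρV²/2) = 0.03165·10.47/0.1022·0.5716 = 1.853 Pa.

ΔP ≈ 1.853 Pa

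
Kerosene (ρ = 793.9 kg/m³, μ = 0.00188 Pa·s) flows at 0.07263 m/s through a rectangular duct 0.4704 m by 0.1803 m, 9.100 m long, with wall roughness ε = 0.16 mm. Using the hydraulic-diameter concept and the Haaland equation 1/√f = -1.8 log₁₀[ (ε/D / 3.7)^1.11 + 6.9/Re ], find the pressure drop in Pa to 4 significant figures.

Hydraulic diameter D_h = 4A/P = 4·(0.4704·0.1803)/(2·(0.4704+0.1803)) = 0.3393/1.301 = 0.2607 m.
Re = ρVD_h/μ = 793.9·0.07263·0.2607/0.00188 = 7995.
ε/D_h = 0.00016/0.2607 = 0.000614; Haaland gives 1/√f = -1.8 log₁₀[6.37e-05+0.000863] = 5.46, so f = 0.03355.
ΔP = f(L/D_h)(ρV²/2) = 0.03355·9.1/0.2607·2.094 = 2.452 Pa.

ΔP ≈ 2.452 Pa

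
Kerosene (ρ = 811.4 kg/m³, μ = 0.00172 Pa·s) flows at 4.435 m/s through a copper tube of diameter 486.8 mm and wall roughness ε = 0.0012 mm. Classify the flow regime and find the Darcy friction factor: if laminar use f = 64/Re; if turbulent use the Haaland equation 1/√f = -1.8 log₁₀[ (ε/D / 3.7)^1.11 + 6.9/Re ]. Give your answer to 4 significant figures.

f ≈ 0.01159

Re = ρVD/μ = 811.4·4.435·0.4868/0.00172 = 1.018e+06.
Re > 4000 → turbulent. ε/D = 1.2e-06/0.4868 = 2.47e-06; Haaland: 1/√f = -1.8 log₁₀[1.39e-07 + 6.77e-06] = 9.288, so f = 0.01159.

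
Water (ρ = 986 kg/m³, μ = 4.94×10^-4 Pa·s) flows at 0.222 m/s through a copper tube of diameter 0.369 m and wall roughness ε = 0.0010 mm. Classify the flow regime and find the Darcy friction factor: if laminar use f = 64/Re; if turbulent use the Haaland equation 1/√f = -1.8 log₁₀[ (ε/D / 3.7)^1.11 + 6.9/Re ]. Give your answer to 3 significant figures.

Re = ρVD/μ = 986·0.222·0.369/0.000494 = 1.635e+05.
Re > 4000 → turbulent. ε/D = 1e-06/0.369 = 2.71e-06; Haaland: 1/√f = -1.8 log₁₀[1.55e-07 + 4.22e-05] = 7.872, so f = 0.01614.

f ≈ 0.0161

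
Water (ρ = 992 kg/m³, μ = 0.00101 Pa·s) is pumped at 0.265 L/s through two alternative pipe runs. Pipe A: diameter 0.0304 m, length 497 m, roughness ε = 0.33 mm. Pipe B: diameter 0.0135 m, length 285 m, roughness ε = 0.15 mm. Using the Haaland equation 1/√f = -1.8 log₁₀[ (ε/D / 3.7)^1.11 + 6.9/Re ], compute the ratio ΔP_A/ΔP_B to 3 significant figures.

Pipe A: V = Q/A = 0.000265/0.0007258 = 0.3651 m/s; Re = 1.09e+04; ε/D = 0.0109; Haaland → f = 0.04356; ΔP_A = f(L/D)(ρV²/2) = 4.708e+04 Pa.
Pipe B: V = Q/A = 0.000265/0.0001431 = 1.851 m/s; Re = 2.455e+04; ε/D = 0.0111; Haaland → f = 0.04144; ΔP_B = f(L/D)(ρV²/2) = 1.487e+06 Pa.
ΔP_A/ΔP_B = 4.708e+04/1.487e+06 = 0.0317.

ΔP_A/ΔP_B ≈ 0.0317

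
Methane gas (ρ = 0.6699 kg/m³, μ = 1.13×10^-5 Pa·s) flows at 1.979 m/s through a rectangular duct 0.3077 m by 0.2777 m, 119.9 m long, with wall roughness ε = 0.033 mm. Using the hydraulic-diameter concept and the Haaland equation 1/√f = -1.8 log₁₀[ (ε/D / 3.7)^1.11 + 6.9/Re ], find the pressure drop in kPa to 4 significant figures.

Hydraulic diameter D_h = 4A/P = 4·(0.3077·0.2777)/(2·(0.3077+0.2777)) = 0.3418/1.171 = 0.2919 m.
Re = ρVD_h/μ = 0.6699·1.979·0.2919/1.13e-05 = 3.425e+04.
ε/D_h = 3.3e-05/0.2919 = 0.000113; Haaland gives 1/√f = -1.8 log₁₀[9.74e-06+0.000201] = 6.616, so f = 0.02285.
ΔP = f(L/D_h)(ρV²/2) = 0.02285·119.9/0.2919·1.312 = 12.31 Pa.
ΔP = 0.01231 kPa.

ΔP ≈ 0.01231 kPa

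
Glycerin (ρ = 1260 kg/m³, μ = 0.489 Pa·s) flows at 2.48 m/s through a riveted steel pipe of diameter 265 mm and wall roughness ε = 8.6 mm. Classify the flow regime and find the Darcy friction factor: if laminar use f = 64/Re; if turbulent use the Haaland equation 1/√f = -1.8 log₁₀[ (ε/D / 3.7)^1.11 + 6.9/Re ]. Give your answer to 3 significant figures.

Re = ρVD/μ = 1260·2.48·0.265/0.489 = 1693.
Re < 2300 → laminar, so f = 64/Re = 0.03779 (roughness is irrelevant in laminar flow).

f ≈ 0.0378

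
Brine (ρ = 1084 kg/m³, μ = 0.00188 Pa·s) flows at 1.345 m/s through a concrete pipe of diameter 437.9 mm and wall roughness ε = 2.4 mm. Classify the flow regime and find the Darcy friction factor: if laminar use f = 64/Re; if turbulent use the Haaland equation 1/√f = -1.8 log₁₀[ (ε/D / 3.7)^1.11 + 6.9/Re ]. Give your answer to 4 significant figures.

f ≈ 0.03153

Re = ρVD/μ = 1084·1.345·0.4379/0.00188 = 3.396e+05.
Re > 4000 → turbulent. ε/D = 0.0024/0.4379 = 0.00548; Haaland: 1/√f = -1.8 log₁₀[0.000723 + 2.03e-05] = 5.631, so f = 0.03153.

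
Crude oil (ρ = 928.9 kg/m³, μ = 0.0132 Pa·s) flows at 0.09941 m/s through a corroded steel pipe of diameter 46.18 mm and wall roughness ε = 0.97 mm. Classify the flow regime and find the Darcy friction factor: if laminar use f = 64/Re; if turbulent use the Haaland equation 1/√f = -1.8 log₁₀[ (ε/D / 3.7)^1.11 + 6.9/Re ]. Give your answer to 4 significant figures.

Re = ρVD/μ = 928.9·0.09941·0.04618/0.0132 = 323.1.
Re < 2300 → laminar, so f = 64/Re = 0.1981 (roughness is irrelevant in laminar flow).

f ≈ 0.1981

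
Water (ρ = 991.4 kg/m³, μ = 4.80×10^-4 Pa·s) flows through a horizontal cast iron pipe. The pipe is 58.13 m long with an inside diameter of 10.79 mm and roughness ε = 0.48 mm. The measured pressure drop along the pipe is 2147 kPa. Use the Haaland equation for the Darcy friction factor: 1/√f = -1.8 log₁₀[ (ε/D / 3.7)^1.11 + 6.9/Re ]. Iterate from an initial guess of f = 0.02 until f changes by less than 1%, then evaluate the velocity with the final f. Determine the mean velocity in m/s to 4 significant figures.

V ≈ 3.431 m/s

Rearranging Darcy-Weisbach: V = √(2·ΔP·D/(f·L·ρ)). With ε/D = 0.00048/0.01079 = 0.0445, iterate starting from f = 0.02:
  f = 0.02 → V = √(2·2.147e+06·0.01079/(0.02·58.13·991.4)) = 6.34 m/s; Re = ρVD/μ = 1.413e+05; f → 0.06814
  f = 0.06814 → V = 3.435 m/s; Re = 7.655e+04; f → 0.06829
Converged (Δf/f < 1%). With the final f = 0.06829: V = √(2·2.147e+06·0.01079/(0.06829·58.13·991.4)) = 3.431 m/s.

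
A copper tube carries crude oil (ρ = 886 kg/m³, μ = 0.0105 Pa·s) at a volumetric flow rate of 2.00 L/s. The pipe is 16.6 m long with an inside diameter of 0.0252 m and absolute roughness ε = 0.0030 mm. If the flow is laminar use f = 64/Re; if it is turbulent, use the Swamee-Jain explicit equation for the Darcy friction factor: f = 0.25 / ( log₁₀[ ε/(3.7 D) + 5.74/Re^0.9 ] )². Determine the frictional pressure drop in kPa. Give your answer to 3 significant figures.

Q = 2.00 L/s = 2.00/1000 = 0.002 m³/s.
Cross-sectional area A = πD²/4 = π(0.0252)²/4 = 0.0004988 m²; mean velocity V = Q/A = 0.002/0.0004988 = 4.01 m/s.
Reynolds number Re = ρVD/μ = 886 · 4.01 · 0.0252 / 0.0105 = 8527.
Re > 4000 → turbulent. Relative roughness ε/D = 3e-06/0.0252 = 0.000119. Swamee-Jain: f = 0.25/(log₁₀[0.000119/3.7 + 5.74/8527^0.9])² = 0.25/(log₁₀[3.22e-05 + 0.00166])² = 0.25/(-2.77)² = 0.03257.
Darcy-Weisbach: ΔP = f(L/D)(ρV²/2) = 0.03257·(16.6/0.0252)·(886·4.01²/2) = 0.03257·658.7·7123 = 1.528e+05 Pa.
ΔP = 1.528e+05 Pa = 153 kPa.

ΔP ≈ 153 kPa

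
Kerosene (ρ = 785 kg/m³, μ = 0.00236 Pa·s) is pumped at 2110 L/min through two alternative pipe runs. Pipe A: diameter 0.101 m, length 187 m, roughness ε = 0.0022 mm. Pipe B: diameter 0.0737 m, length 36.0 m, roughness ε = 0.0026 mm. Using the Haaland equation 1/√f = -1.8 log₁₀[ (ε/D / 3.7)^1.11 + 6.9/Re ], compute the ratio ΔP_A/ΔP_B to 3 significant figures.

Pipe A: V = Q/A = 0.03517/0.008012 = 4.389 m/s; Re = 1.475e+05; ε/D = 2.18e-05; Haaland → f = 0.01657; ΔP_A = f(L/D)(ρV²/2) = 2.32e+05 Pa.
Pipe B: V = Q/A = 0.03517/0.004266 = 8.243 m/s; Re = 2.021e+05; ε/D = 3.53e-05; Haaland → f = 0.0157; ΔP_B = f(L/D)(ρV²/2) = 2.045e+05 Pa.
ΔP_A/ΔP_B = 2.32e+05/2.045e+05 = 1.13.

ΔP_A/ΔP_B ≈ 1.13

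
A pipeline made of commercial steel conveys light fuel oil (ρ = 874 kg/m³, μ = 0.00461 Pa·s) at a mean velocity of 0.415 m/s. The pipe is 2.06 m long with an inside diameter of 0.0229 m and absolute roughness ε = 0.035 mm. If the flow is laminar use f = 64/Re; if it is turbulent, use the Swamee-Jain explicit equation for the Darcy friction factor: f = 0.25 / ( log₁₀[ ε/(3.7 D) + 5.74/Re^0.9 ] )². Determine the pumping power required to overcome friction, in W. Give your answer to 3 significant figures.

P ≈ 0.0411 W

Reynolds number Re = ρVD/μ = 874 · 0.415 · 0.0229 / 0.00461 = 1802.
Re < 2300 → laminar flow, so f = 64/Re = 64/1802 = 0.03552 (the turbulent correlation is not needed).
Darcy-Weisbach: ΔP = f(L/D)(ρV²/2) = 0.03552·(2.06/0.0229)·(874·0.415²/2) = 0.03552·89.96·75.26 = 240.5 Pa.
Q = V·A = 0.415·0.0004119 = 0.0001709 m³/s.
Pumping power P = QΔP = 0.0001709·240.5 = 0.04111 W = 0.0411 W.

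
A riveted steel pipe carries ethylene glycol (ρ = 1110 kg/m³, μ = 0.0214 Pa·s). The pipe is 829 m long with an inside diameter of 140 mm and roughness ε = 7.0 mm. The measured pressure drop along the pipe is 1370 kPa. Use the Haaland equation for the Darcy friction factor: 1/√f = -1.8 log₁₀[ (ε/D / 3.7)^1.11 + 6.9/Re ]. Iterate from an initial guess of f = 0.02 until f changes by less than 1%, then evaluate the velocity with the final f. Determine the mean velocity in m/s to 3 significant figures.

V ≈ 2.39 m/s

Rearranging Darcy-Weisbach: V = √(2·ΔP·D/(f·L·ρ)). With ε/D = 0.007/0.14 = 0.05, iterate starting from f = 0.02:
  f = 0.02 → V = √(2·1.37e+06·0.14/(0.02·829·1110)) = 4.565 m/s; Re = ρVD/μ = 3.315e+04; f → 0.07243
  f = 0.07243 → V = 2.399 m/s; Re = 1.742e+04; f → 0.07309
Converged (Δf/f < 1%). With the final f = 0.07309: V = √(2·1.37e+06·0.14/(0.07309·829·1110)) = 2.388 m/s.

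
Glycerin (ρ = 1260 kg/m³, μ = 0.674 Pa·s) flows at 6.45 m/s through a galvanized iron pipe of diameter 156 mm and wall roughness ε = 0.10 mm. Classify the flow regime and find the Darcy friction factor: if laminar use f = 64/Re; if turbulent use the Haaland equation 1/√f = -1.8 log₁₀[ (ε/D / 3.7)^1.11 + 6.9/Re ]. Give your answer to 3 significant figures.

f ≈ 0.0340

Re = ρVD/μ = 1260·6.45·0.156/0.674 = 1881.
Re < 2300 → laminar, so f = 64/Re = 0.03402 (roughness is irrelevant in laminar flow).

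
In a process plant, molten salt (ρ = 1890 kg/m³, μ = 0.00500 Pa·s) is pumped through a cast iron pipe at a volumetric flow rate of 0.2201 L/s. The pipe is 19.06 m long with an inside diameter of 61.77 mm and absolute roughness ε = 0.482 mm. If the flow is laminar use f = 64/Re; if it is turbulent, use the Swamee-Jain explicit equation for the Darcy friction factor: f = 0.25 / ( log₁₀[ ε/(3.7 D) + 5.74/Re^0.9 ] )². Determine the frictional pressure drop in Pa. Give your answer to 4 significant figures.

ΔP ≈ 58.70 Pa

Q = 0.2201 L/s = 0.2201/1000 = 0.0002201 m³/s.
Cross-sectional area A = πD²/4 = π(0.06177)²/4 = 0.002997 m²; mean velocity V = Q/A = 0.0002201/0.002997 = 0.07345 m/s.
Reynolds number Re = ρVD/μ = 1890 · 0.07345 · 0.06177 / 0.005 = 1715.
Re < 2300 → laminar flow, so f = 64/Re = 64/1715 = 0.03732 (the turbulent correlation is not needed).
Darcy-Weisbach: ΔP = f(L/D)(ρV²/2) = 0.03732·(19.06/0.06177)·(1890·0.07345²/2) = 0.03732·308.6·5.098 = 58.7 Pa.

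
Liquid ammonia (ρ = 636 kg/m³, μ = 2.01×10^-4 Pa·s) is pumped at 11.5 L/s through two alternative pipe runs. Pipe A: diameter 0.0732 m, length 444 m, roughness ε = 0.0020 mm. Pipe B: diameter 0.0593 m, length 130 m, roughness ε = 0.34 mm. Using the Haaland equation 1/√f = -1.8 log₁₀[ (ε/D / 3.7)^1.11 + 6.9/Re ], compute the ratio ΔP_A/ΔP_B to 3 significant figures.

Pipe A: V = Q/A = 0.0115/0.004208 = 2.733 m/s; Re = 6.329e+05; ε/D = 2.73e-05; Haaland → f = 0.01291; ΔP_A = f(L/D)(ρV²/2) = 1.86e+05 Pa.
Pipe B: V = Q/A = 0.0115/0.002762 = 4.164 m/s; Re = 7.813e+05; ε/D = 0.00573; Haaland → f = 0.03183; ΔP_B = f(L/D)(ρV²/2) = 3.847e+05 Pa.
ΔP_A/ΔP_B = 1.86e+05/3.847e+05 = 0.483.

ΔP_A/ΔP_B ≈ 0.483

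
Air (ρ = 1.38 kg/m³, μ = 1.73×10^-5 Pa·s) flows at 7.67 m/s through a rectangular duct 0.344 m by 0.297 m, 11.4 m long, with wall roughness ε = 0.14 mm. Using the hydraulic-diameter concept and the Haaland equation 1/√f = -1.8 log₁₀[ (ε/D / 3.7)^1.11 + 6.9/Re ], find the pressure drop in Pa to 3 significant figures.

Hydraulic diameter D_h = 4A/P = 4·(0.344·0.297)/(2·(0.344+0.297)) = 0.4087/1.282 = 0.3188 m.
Re = ρVD_h/μ = 1.38·7.67·0.3188/1.73e-05 = 1.95e+05.
ε/D_h = 0.00014/0.3188 = 0.000439; Haaland gives 1/√f = -1.8 log₁₀[4.39e-05+3.54e-05] = 7.381, so f = 0.01835.
ΔP = f(L/D_h)(ρV²/2) = 0.01835·11.4/0.3188·40.59 = 26.64 Pa.

ΔP ≈ 26.6 Pa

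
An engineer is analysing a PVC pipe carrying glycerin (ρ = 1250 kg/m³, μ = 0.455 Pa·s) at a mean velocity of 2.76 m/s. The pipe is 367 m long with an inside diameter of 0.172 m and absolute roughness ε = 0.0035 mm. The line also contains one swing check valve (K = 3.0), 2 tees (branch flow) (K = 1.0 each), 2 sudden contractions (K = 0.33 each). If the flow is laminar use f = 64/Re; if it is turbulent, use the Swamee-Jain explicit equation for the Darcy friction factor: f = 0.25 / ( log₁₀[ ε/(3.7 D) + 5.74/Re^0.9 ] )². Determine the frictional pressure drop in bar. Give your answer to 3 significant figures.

Reynolds number Re = ρVD/μ = 1250 · 2.76 · 0.172 / 0.455 = 1304.
Re < 2300 → laminar flow, so f = 64/Re = 64/1304 = 0.04907 (the turbulent correlation is not needed).
Total minor-loss coefficient ΣK = 1·3 + 2·1 + 2·0.33 = 5.66.
ΔP = [f·L/D + ΣK]·(ρV²/2) = [0.04907·367/0.172 + 5.66]·(1250·2.76²/2) = [104.7 + 5.66]·4761 = 5.255e+05 Pa.
ΔP = 5.255e+05 Pa = 5.25 bar.

ΔP ≈ 5.25 bar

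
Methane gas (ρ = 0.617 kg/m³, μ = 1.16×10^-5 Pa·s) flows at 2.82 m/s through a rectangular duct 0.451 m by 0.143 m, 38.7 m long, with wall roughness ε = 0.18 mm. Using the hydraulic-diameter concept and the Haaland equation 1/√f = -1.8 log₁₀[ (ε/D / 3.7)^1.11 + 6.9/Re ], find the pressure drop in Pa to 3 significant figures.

ΔP ≈ 10.9 Pa

Hydraulic diameter D_h = 4A/P = 4·(0.451·0.143)/(2·(0.451+0.143)) = 0.258/1.188 = 0.2171 m.
Re = ρVD_h/μ = 0.617·2.82·0.2171/1.16e-05 = 3.257e+04.
ε/D_h = 0.00018/0.2171 = 0.000829; Haaland gives 1/√f = -1.8 log₁₀[8.89e-05+0.000212] = 6.339, so f = 0.02488.
ΔP = f(L/D_h)(ρV²/2) = 0.02488·38.7/0.2171·2.453 = 10.88 Pa.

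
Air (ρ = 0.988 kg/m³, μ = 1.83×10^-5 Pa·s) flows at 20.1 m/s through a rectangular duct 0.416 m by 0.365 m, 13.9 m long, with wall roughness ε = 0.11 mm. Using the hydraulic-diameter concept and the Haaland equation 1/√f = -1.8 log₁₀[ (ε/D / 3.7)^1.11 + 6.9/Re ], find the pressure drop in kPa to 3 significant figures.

Hydraulic diameter D_h = 4A/P = 4·(0.416·0.365)/(2·(0.416+0.365)) = 0.6074/1.562 = 0.3888 m.
Re = ρVD_h/μ = 0.988·20.1·0.3888/1.83e-05 = 4.22e+05.
ε/D_h = 0.00011/0.3888 = 0.000283; Haaland gives 1/√f = -1.8 log₁₀[2.7e-05+1.64e-05] = 7.854, so f = 0.01621.
ΔP = f(L/D_h)(ρV²/2) = 0.01621·13.9/0.3888·199.6 = 115.7 Pa.
ΔP = 0.116 kPa.

ΔP ≈ 0.116 kPa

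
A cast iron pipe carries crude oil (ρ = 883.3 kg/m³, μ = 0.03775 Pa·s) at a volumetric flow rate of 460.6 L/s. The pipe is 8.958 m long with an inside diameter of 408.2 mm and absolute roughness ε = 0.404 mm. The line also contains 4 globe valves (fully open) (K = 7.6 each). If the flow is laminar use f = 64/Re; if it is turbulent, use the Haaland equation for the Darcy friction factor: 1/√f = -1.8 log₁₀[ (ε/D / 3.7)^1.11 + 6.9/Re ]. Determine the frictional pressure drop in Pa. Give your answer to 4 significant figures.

ΔP ≈ 169300 Pa

Q = 460.6 L/s = 460.6/1000 = 0.4606 m³/s.
Cross-sectional area A = πD²/4 = π(0.4082)²/4 = 0.1309 m²; mean velocity V = Q/A = 0.4606/0.1309 = 3.52 m/s.
Reynolds number Re = ρVD/μ = 883.3 · 3.52 · 0.4082 / 0.0377 = 3.362e+04.
Re > 4000 → turbulent. Relative roughness ε/D = 0.000404/0.4082 = 0.00099. Haaland: 1/√f = -1.8 log₁₀[(0.00099/3.7)^1.11 + 6.9/3.362e+04] = -1.8 log₁₀[0.000108 + 0.000205] = 6.307, so f = 0.02514.
Total minor-loss coefficient ΣK = 4·7.6 = 30.4.
ΔP = [f·L/D + ΣK]·(ρV²/2) = [0.02514·8.958/0.4082 + 30.4]·(883.3·3.52²/2) = [0.5517 + 30.4]·5471 = 1.693e+05 Pa.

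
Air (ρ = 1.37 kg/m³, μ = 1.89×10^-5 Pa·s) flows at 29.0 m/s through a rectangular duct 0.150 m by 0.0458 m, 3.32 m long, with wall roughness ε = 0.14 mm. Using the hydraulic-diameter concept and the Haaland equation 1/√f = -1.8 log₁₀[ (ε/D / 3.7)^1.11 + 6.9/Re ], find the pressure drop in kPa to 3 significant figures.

ΔP ≈ 0.668 kPa

Hydraulic diameter D_h = 4A/P = 4·(0.15·0.0458)/(2·(0.15+0.0458)) = 0.02748/0.3916 = 0.07017 m.
Re = ρVD_h/μ = 1.37·29·0.07017/1.89e-05 = 1.475e+05.
ε/D_h = 0.00014/0.07017 = 0.002; Haaland gives 1/√f = -1.8 log₁₀[0.000236+4.68e-05] = 6.388, so f = 0.0245.
ΔP = f(L/D_h)(ρV²/2) = 0.0245·3.32/0.07017·576.1 = 667.8 Pa.
ΔP = 0.668 kPa.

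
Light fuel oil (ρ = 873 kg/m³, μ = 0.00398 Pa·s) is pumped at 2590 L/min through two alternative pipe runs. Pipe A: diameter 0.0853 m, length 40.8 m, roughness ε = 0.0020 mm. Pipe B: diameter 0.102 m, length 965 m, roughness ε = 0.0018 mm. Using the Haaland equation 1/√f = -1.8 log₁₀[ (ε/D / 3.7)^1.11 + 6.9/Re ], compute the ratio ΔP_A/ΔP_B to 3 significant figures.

Pipe A: V = Q/A = 0.04317/0.005715 = 7.554 m/s; Re = 1.413e+05; ε/D = 2.34e-05; Haaland → f = 0.01672; ΔP_A = f(L/D)(ρV²/2) = 1.992e+05 Pa.
Pipe B: V = Q/A = 0.04317/0.008171 = 5.283 m/s; Re = 1.182e+05; ε/D = 1.76e-05; Haaland → f = 0.01729; ΔP_B = f(L/D)(ρV²/2) = 1.993e+06 Pa.
ΔP_A/ΔP_B = 1.992e+05/1.993e+06 = 0.0999.

ΔP_A/ΔP_B ≈ 0.0999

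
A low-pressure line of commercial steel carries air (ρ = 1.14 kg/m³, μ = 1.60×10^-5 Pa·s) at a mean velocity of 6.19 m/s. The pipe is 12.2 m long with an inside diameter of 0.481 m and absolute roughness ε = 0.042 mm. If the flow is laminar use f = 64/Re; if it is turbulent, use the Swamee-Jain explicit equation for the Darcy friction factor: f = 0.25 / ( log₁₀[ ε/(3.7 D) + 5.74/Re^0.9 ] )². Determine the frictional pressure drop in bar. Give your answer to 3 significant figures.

Reynolds number Re = ρVD/μ = 1.14 · 6.19 · 0.481 / 1.6e-05 = 2.121e+05.
Re > 4000 → turbulent. Relative roughness ε/D = 4.2e-05/0.481 = 8.73e-05. Swamee-Jain: f = 0.25/(log₁₀[8.73e-05/3.7 + 5.74/2.121e+05^0.9])² = 0.25/(log₁₀[2.36e-05 + 9.22e-05])² = 0.25/(-3.936)² = 0.01614.
Darcy-Weisbach: ΔP = f(L/D)(ρV²/2) = 0.01614·(12.2/0.481)·(1.14·6.19²/2) = 0.01614·25.36·21.84 = 8.939 Pa.
ΔP = 8.939 Pa = 8.94×10^-5 bar.

ΔP ≈ 8.94×10^-5 bar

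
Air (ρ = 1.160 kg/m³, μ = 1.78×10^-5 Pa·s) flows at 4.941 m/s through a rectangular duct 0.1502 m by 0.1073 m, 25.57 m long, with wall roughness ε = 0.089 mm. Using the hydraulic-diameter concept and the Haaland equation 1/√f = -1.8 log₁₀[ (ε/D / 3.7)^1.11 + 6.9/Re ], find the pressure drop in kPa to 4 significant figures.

Hydraulic diameter D_h = 4A/P = 4·(0.1502·0.1073)/(2·(0.1502+0.1073)) = 0.06447/0.515 = 0.1252 m.
Re = ρVD_h/μ = 1.16·4.941·0.1252/1.78e-05 = 4.031e+04.
ε/D_h = 8.9e-05/0.1252 = 0.000711; Haaland gives 1/√f = -1.8 log₁₀[7.5e-05+0.000171] = 6.496, so f = 0.0237.
ΔP = f(L/D_h)(ρV²/2) = 0.0237·25.57/0.1252·14.16 = 68.55 Pa.
ΔP = 0.06855 kPa.

ΔP ≈ 0.06855 kPa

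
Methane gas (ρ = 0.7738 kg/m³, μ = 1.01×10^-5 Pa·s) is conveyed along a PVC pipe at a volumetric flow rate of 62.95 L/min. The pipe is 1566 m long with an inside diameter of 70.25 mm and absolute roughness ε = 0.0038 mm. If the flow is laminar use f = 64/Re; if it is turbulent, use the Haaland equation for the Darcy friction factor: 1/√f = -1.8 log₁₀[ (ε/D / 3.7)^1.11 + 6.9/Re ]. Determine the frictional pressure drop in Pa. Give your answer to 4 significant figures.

ΔP ≈ 27.76 Pa

Q = 62.95 L/min = 62.95/60000 = 0.001049 m³/s.
Cross-sectional area A = πD²/4 = π(0.07025)²/4 = 0.003876 m²; mean velocity V = Q/A = 0.001049/0.003876 = 0.2707 m/s.
Reynolds number Re = ρVD/μ = 0.7738 · 0.2707 · 0.07025 / 1.01e-05 = 1457.
Re < 2300 → laminar flow, so f = 64/Re = 64/1457 = 0.04393 (the turbulent correlation is not needed).
Darcy-Weisbach: ΔP = f(L/D)(ρV²/2) = 0.04393·(1566/0.07025)·(0.7738·0.2707²/2) = 0.04393·2.229e+04·0.02835 = 27.76 Pa.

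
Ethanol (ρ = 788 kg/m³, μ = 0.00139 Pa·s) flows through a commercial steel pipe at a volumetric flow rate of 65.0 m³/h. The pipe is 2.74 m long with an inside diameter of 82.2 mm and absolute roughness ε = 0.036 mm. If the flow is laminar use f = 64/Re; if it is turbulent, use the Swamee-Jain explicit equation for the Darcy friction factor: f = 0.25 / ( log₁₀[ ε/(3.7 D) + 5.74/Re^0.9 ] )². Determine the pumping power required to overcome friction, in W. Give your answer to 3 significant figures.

Q = 65.0 m³/h = 65.0/3600 = 0.01806 m³/s.
Cross-sectional area A = πD²/4 = π(0.0822)²/4 = 0.005307 m²; mean velocity V = Q/A = 0.01806/0.005307 = 3.402 m/s.
Reynolds number Re = ρVD/μ = 788 · 3.402 · 0.0822 / 0.00139 = 1.585e+05.
Re > 4000 → turbulent. Relative roughness ε/D = 3.6e-05/0.0822 = 0.000438. Swamee-Jain: f = 0.25/(log₁₀[0.000438/3.7 + 5.74/1.585e+05^0.9])² = 0.25/(log₁₀[0.000118 + 0.00012])² = 0.25/(-3.623)² = 0.01905.
Darcy-Weisbach: ΔP = f(L/D)(ρV²/2) = 0.01905·(2.74/0.0822)·(788·3.402²/2) = 0.01905·33.33·4561 = 2896 Pa.
Pumping power P = QΔP = 0.01806·2896 = 52.28 W = 52.3 W.

P ≈ 52.3 W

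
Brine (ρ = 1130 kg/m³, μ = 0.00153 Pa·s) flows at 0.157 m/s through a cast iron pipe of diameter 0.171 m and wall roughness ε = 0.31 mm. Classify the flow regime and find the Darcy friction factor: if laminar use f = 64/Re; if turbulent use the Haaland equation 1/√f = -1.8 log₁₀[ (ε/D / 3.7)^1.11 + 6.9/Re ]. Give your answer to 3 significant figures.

Re = ρVD/μ = 1130·0.157·0.171/0.00153 = 1.983e+04.
Re > 4000 → turbulent. ε/D = 0.00031/0.171 = 0.00181; Haaland: 1/√f = -1.8 log₁₀[0.000212 + 0.000348] = 5.853, so f = 0.02919.

f ≈ 0.0292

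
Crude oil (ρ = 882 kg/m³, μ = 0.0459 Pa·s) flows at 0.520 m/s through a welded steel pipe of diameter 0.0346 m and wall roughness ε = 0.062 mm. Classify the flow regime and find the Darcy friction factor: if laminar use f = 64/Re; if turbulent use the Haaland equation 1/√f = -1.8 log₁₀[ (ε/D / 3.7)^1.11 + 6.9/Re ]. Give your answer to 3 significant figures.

Re = ρVD/μ = 882·0.52·0.0346/0.0459 = 345.7.
Re < 2300 → laminar, so f = 64/Re = 0.1851 (roughness is irrelevant in laminar flow).

f ≈ 0.185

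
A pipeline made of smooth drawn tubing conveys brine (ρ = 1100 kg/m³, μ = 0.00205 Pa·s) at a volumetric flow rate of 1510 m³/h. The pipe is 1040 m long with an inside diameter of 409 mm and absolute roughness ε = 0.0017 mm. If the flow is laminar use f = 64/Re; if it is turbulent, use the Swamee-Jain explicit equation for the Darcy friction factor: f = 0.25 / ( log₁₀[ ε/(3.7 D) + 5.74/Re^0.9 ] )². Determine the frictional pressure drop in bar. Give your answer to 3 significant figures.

ΔP ≈ 1.77 bar

Q = 1510 m³/h = 1510/3600 = 0.4194 m³/s.
Cross-sectional area A = πD²/4 = π(0.409)²/4 = 0.1314 m²; mean velocity V = Q/A = 0.4194/0.1314 = 3.193 m/s.
Reynolds number Re = ρVD/μ = 1100 · 3.193 · 0.409 / 0.00205 = 7.006e+05.
Re > 4000 → turbulent. Relative roughness ε/D = 1.7e-06/0.409 = 4.16e-06. Swamee-Jain: f = 0.25/(log₁₀[4.16e-06/3.7 + 5.74/7.006e+05^0.9])² = 0.25/(log₁₀[1.12e-06 + 3.15e-05])² = 0.25/(-4.487)² = 0.01242.
Darcy-Weisbach: ΔP = f(L/D)(ρV²/2) = 0.01242·(1040/0.409)·(1100·3.193²/2) = 0.01242·2543·5606 = 1.77e+05 Pa.
ΔP = 1.77e+05 Pa = 1.77 bar.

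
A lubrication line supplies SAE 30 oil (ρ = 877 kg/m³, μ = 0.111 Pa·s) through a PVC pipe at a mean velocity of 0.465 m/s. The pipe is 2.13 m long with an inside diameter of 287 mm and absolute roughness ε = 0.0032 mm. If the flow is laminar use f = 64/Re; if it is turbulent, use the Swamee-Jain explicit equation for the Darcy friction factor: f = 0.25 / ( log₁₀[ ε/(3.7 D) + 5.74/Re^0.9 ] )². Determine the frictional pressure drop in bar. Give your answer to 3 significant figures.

ΔP ≈ 4.27×10^-4 bar

Reynolds number Re = ρVD/μ = 877 · 0.465 · 0.287 / 0.111 = 1054.
Re < 2300 → laminar flow, so f = 64/Re = 64/1054 = 0.0607 (the turbulent correlation is not needed).
Darcy-Weisbach: ΔP = f(L/D)(ρV²/2) = 0.0607·(2.13/0.287)·(877·0.465²/2) = 0.0607·7.422·94.81 = 42.71 Pa.
ΔP = 42.71 Pa = 4.27×10^-4 bar.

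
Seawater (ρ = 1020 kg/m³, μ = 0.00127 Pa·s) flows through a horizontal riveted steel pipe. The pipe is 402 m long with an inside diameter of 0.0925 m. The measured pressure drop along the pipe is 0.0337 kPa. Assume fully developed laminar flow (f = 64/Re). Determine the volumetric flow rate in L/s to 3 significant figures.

Q ≈ 0.119 L/s

For laminar flow, f = 64/Re with Re = ρVD/μ, so Darcy-Weisbach reduces to ΔP = 32μLV/D². Solving for V: V = ΔP·D²/(32μL) = 33.7·(0.0925)²/(32·0.00127·402) = 0.01765 m/s.
Check: Re = ρVD/μ = 1020·0.01765·0.0925/0.00127 = 1311 < 2300, so the laminar assumption holds.
Q = V·A = 0.01765·(π/4·0.0925²) = 0.0001186 m³/s = 0.119 L/s.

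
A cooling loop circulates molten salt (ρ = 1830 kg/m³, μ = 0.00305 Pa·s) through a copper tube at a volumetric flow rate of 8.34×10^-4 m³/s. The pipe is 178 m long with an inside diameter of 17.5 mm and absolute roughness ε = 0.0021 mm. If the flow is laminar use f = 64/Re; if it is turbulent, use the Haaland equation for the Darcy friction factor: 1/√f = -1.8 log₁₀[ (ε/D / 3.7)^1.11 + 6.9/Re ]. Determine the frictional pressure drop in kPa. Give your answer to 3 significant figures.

Cross-sectional area A = πD²/4 = π(0.0175)²/4 = 0.0002405 m²; mean velocity V = Q/A = 0.000834/0.0002405 = 3.467 m/s.
Reynolds number Re = ρVD/μ = 1830 · 3.467 · 0.0175 / 0.00305 = 3.641e+04.
Re > 4000 → turbulent. Relative roughness ε/D = 2.1e-06/0.0175 = 0.00012. Haaland: 1/√f = -1.8 log₁₀[(0.00012/3.7)^1.11 + 6.9/3.641e+04] = -1.8 log₁₀[1.04e-05 + 0.00019] = 6.658, so f = 0.02256.
Darcy-Weisbach: ΔP = f(L/D)(ρV²/2) = 0.02256·(178/0.0175)·(1830·3.467²/2) = 0.02256·1.017e+04·1.1e+04 = 2.524e+06 Pa.
ΔP = 2.524e+06 Pa = 2520 kPa.

ΔP ≈ 2520 kPa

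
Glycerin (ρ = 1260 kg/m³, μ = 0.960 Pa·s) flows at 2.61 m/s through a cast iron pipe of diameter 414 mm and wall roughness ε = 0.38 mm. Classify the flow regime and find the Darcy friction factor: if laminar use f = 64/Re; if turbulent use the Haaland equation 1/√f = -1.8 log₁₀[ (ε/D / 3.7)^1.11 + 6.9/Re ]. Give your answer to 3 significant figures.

f ≈ 0.0451

Re = ρVD/μ = 1260·2.61·0.414/0.96 = 1418.
Re < 2300 → laminar, so f = 64/Re = 0.04513 (roughness is irrelevant in laminar flow).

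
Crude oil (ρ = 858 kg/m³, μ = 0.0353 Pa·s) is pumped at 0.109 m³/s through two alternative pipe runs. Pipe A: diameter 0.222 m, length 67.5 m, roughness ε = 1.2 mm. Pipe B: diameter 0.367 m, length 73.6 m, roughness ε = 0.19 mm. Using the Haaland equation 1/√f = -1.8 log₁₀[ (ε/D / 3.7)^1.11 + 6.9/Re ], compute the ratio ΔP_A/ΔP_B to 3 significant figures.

ΔP_A/ΔP_B ≈ 12.6

Pipe A: V = Q/A = 0.109/0.03871 = 2.816 m/s; Re = 1.519e+04; ε/D = 0.00541; Haaland → f = 0.03588; ΔP_A = f(L/D)(ρV²/2) = 3.711e+04 Pa.
Pipe B: V = Q/A = 0.109/0.1058 = 1.03 m/s; Re = 9191; ε/D = 0.000518; Haaland → f = 0.03222; ΔP_B = f(L/D)(ρV²/2) = 2943 Pa.
ΔP_A/ΔP_B = 3.711e+04/2943 = 12.6.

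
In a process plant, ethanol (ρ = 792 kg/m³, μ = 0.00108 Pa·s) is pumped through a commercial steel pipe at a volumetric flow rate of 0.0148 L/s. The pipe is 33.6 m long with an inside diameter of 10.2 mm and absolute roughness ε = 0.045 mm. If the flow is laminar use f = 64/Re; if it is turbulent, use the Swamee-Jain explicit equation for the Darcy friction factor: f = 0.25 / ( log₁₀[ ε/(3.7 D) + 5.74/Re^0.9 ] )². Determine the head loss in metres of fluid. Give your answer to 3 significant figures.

h_f ≈ 0.260 m

Q = 0.0148 L/s = 0.0148/1000 = 1.48e-05 m³/s.
Cross-sectional area A = πD²/4 = π(0.0102)²/4 = 8.171e-05 m²; mean velocity V = Q/A = 1.48e-05/8.171e-05 = 0.1811 m/s.
Reynolds number Re = ρVD/μ = 792 · 0.1811 · 0.0102 / 0.00108 = 1355.
Re < 2300 → laminar flow, so f = 64/Re = 64/1355 = 0.04724 (the turbulent correlation is not needed).
Darcy-Weisbach: ΔP = f(L/D)(ρV²/2) = 0.04724·(33.6/0.0102)·(792·0.1811²/2) = 0.04724·3294·12.99 = 2022 Pa.
Head loss h_f = ΔP/(ρg) = 2022/(792·9.81) = 0.260 m.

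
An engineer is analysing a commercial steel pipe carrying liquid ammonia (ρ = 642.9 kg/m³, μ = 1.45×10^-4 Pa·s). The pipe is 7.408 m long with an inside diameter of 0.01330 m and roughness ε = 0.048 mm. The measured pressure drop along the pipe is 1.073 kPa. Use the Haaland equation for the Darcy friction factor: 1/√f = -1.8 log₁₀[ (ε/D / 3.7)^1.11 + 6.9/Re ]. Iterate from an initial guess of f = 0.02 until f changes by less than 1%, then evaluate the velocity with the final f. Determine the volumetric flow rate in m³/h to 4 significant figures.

Rearranging Darcy-Weisbach: V = √(2·ΔP·D/(f·L·ρ)). With ε/D = 4.8e-05/0.0133 = 0.00361, iterate starting from f = 0.02:
  f = 0.02 → V = √(2·1073·0.0133/(0.02·7.408·642.9)) = 0.5474 m/s; Re = ρVD/μ = 3.228e+04; f → 0.03062
  f = 0.03062 → V = 0.4424 m/s; Re = 2.609e+04; f → 0.03124
  f = 0.03124 → V = 0.438 m/s; Re = 2.583e+04; f → 0.03128
Converged (Δf/f < 1%). With the final f = 0.03128: V = √(2·1073·0.0133/(0.03128·7.408·642.9)) = 0.4377 m/s.
Q = V·A = 0.4377·(π/4·0.0133²) = 6.081e-05 m³/s = 0.2189 m³/h.

Q ≈ 0.2189 m³/h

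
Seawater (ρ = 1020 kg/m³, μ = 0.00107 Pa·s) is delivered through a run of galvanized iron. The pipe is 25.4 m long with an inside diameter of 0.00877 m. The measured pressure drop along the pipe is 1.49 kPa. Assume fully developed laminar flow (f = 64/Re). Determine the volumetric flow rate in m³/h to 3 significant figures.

Q ≈ 0.0287 m³/h

For laminar flow, f = 64/Re with Re = ρVD/μ, so Darcy-Weisbach reduces to ΔP = 32μLV/D². Solving for V: V = ΔP·D²/(32μL) = 1490·(0.00877)²/(32·0.00107·25.4) = 0.1318 m/s.
Check: Re = ρVD/μ = 1020·0.1318·0.00877/0.00107 = 1102 < 2300, so the laminar assumption holds.
Q = V·A = 0.1318·(π/4·0.00877²) = 7.96e-06 m³/s = 0.0287 m³/h.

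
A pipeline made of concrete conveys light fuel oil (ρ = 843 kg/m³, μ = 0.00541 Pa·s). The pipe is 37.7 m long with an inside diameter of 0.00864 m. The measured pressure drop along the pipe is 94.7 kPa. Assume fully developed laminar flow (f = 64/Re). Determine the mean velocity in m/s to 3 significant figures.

V ≈ 1.08 m/s

For laminar flow, f = 64/Re with Re = ρVD/μ, so Darcy-Weisbach reduces to ΔP = 32μLV/D². Solving for V: V = ΔP·D²/(32μL) = 9.47e+04·(0.00864)²/(32·0.00541·37.7) = 1.083 m/s.
Check: Re = ρVD/μ = 843·1.083·0.00864/0.00541 = 1458 < 2300, so the laminar assumption holds.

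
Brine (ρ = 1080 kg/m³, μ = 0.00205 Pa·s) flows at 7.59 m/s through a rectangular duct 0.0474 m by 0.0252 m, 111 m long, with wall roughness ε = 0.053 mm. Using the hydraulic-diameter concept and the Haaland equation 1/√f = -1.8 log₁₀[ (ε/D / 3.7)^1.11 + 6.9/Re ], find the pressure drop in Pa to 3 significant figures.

Hydraulic diameter D_h = 4A/P = 4·(0.0474·0.0252)/(2·(0.0474+0.0252)) = 0.004778/0.1452 = 0.03291 m.
Re = ρVD_h/μ = 1080·7.59·0.03291/0.00205 = 1.316e+05.
ε/D_h = 5.3e-05/0.03291 = 0.00161; Haaland gives 1/√f = -1.8 log₁₀[0.000186+5.24e-05] = 6.521, so f = 0.02351.
ΔP = f(L/D_h)(ρV²/2) = 0.02351·111/0.03291·3.111e+04 = 2.467e+06 Pa.

ΔP ≈ 2.47×10^6 Pa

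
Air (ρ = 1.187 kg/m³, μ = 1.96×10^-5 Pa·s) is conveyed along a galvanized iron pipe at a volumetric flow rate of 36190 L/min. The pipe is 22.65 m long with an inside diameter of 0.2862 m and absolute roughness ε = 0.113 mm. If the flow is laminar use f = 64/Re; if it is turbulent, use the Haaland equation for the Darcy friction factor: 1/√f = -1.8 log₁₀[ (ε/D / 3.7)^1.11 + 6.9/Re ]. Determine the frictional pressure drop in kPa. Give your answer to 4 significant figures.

ΔP ≈ 0.07622 kPa

Q = 36190 L/min = 36190/60000 = 0.6032 m³/s.
Cross-sectional area A = πD²/4 = π(0.2862)²/4 = 0.06433 m²; mean velocity V = Q/A = 0.6032/0.06433 = 9.376 m/s.
Reynolds number Re = ρVD/μ = 1.187 · 9.376 · 0.2862 / 1.96e-05 = 1.625e+05.
Re > 4000 → turbulent. Relative roughness ε/D = 0.000113/0.2862 = 0.000395. Haaland: 1/√f = -1.8 log₁₀[(0.000395/3.7)^1.11 + 6.9/1.625e+05] = -1.8 log₁₀[3.9e-05 + 4.25e-05] = 7.36, so f = 0.01846.
Darcy-Weisbach: ΔP = f(L/D)(ρV²/2) = 0.01846·(22.65/0.2862)·(1.187·9.376²/2) = 0.01846·79.14·52.17 = 76.22 Pa.
ΔP = 76.22 Pa = 0.07622 kPa.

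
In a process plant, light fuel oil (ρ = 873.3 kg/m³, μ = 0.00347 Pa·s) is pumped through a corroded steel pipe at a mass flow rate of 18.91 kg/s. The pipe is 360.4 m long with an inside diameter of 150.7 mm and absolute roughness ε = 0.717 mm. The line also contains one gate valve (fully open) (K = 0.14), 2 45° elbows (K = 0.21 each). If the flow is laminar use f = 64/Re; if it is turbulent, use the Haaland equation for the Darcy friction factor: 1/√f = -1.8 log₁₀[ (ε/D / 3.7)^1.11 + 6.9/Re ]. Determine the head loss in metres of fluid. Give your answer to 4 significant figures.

A = πD²/4 = π(0.1507)²/4 = 0.01784 m²; mean velocity V = ṁ/(ρA) = 18.91/(873.3 · 0.01784) = 1.214 m/s.
Reynolds number Re = ρVD/μ = 873.3 · 1.214 · 0.1507 / 0.00347 = 4.604e+04.
Re > 4000 → turbulent. Relative roughness ε/D = 0.000717/0.1507 = 0.00476. Haaland: 1/√f = -1.8 log₁₀[(0.00476/3.7)^1.11 + 6.9/4.604e+04] = -1.8 log₁₀[0.000618 + 0.00015] = 5.606, so f = 0.03182.
Total minor-loss coefficient ΣK = 1·0.14 + 2·0.21 = 0.56.
ΔP = [f·L/D + ΣK]·(ρV²/2) = [0.03182·360.4/0.1507 + 0.56]·(873.3·1.214²/2) = [76.09 + 0.56]·643.5 = 4.933e+04 Pa.
Head loss h_f = ΔP/(ρg) = 4.933e+04/(873.3·9.81) = 5.758 m.

h_f ≈ 5.758 m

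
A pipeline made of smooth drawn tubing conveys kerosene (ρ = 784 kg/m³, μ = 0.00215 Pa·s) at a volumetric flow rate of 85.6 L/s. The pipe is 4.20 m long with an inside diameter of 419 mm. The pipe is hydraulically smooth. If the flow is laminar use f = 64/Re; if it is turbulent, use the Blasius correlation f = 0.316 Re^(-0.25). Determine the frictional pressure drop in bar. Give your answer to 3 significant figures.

Q = 85.6 L/s = 85.6/1000 = 0.0856 m³/s.
Cross-sectional area A = πD²/4 = π(0.419)²/4 = 0.1379 m²; mean velocity V = Q/A = 0.0856/0.1379 = 0.6208 m/s.
Reynolds number Re = ρVD/μ = 784 · 0.6208 · 0.419 / 0.00215 = 9.485e+04.
Re > 4000 → turbulent. Smooth-pipe (Blasius): f = 0.316 Re^(-0.25) = 0.316/(9.485e+04)^0.25 = 0.01801.
Darcy-Weisbach: ΔP = f(L/D)(ρV²/2) = 0.01801·(4.2/0.419)·(784·0.6208²/2) = 0.01801·10.02·151.1 = 27.27 Pa.
ΔP = 27.27 Pa = 2.73×10^-4 bar.

ΔP ≈ 2.73×10^-4 bar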